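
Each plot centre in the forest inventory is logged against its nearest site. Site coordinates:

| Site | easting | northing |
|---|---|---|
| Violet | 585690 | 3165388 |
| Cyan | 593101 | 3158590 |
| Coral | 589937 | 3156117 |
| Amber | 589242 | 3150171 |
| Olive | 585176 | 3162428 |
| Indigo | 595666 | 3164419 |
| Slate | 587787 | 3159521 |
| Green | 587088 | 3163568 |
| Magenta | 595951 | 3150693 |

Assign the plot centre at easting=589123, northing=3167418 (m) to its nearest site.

Violet

Squared distances to each site:
Violet: 15906389.000; Cyan: 93758068.000; Coral: 128375197.000; Amber: 297473170.000; Olive: 40478909.000; Indigo: 51804850.000; Slate: 64147505.000; Green: 18963725.000; Magenta: 326347209.000.
Minimum at Violet.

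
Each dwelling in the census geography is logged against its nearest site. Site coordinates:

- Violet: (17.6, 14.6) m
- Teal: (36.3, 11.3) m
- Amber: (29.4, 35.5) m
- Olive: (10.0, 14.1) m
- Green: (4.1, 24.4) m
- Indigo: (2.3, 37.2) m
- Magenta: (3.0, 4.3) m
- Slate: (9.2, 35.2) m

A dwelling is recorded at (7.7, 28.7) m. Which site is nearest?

Squared distances to each site:
Violet: 296.820; Teal: 1120.720; Amber: 517.130; Olive: 218.450; Green: 31.450; Indigo: 101.410; Magenta: 617.450; Slate: 44.500.
Minimum at Green.

Green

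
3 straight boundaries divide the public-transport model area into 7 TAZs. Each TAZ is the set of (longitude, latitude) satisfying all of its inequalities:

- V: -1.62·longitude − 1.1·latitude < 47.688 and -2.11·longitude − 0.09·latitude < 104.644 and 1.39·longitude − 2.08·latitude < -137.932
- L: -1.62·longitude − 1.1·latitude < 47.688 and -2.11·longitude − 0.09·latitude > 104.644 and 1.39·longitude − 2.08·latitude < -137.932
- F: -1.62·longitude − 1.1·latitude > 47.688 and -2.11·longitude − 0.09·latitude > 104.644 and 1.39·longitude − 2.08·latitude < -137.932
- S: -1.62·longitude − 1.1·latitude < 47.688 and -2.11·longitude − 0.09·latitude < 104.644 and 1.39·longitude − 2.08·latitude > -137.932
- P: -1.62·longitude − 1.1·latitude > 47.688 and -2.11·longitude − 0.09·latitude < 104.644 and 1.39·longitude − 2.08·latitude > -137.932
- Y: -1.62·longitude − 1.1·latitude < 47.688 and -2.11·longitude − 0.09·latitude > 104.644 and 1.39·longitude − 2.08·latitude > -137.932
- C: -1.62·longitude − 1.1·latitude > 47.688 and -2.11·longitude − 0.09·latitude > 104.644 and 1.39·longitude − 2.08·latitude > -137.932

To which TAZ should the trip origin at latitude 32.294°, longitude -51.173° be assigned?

L

-1.62·-51.173 − 1.1·32.294 = 47.377, which is < 47.688
-2.11·-51.173 − 0.09·32.294 = 105.069, which is > 104.644
1.39·-51.173 − 2.08·32.294 = -138.302, which is < -137.932
This sign pattern matches L.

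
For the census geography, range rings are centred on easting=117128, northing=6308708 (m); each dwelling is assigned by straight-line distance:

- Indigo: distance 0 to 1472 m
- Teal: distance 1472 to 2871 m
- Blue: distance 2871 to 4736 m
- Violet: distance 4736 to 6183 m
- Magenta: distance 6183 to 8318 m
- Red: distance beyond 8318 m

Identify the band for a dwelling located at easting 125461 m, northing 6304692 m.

Red

Distance = √((125461−117128)² + (6304692−6308708)²) = √(69438889.000 + 16128256.000) = 9250.251 m.
8318 ≤ 9250.251 < ∞ → Red.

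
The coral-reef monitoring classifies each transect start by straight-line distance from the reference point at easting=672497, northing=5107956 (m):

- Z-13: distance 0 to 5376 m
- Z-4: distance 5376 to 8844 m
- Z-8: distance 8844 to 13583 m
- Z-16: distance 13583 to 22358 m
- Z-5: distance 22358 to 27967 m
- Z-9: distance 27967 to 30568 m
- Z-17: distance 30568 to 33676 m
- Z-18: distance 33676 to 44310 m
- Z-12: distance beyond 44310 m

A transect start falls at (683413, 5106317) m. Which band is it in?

Z-8

Distance = √((683413−672497)² + (5106317−5107956)²) = √(119159056.000 + 2686321.000) = 11038.359 m.
8844 ≤ 11038.359 < 13583 → Z-8.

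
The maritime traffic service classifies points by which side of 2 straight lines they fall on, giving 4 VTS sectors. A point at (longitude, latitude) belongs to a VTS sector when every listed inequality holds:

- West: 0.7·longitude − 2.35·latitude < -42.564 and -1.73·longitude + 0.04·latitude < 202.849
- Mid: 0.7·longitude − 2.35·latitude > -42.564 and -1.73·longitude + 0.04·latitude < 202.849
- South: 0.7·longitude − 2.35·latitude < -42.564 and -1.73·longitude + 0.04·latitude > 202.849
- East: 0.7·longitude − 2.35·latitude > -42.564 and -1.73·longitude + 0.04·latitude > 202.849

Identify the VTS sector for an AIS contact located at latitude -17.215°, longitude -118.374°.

0.7·-118.374 − 2.35·-17.215 = -42.407, which is > -42.564
-1.73·-118.374 + 0.04·-17.215 = 204.098, which is > 202.849
This sign pattern matches East.

East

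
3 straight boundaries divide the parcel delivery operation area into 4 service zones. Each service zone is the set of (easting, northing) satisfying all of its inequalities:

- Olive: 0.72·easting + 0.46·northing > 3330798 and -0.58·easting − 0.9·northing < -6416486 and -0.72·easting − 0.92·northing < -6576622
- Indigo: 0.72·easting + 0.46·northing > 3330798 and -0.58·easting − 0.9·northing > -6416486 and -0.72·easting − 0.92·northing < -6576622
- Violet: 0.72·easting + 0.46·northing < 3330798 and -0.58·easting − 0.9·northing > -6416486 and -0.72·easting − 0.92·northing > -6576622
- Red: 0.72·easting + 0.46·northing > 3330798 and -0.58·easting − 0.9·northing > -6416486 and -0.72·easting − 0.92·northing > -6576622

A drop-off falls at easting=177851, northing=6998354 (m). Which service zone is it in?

0.72·177851 + 0.46·6998354 = 3347295.560, which is > 3330798
-0.58·177851 − 0.9·6998354 = -6401672.180, which is > -6416486
-0.72·177851 − 0.92·6998354 = -6566538.400, which is > -6576622
This sign pattern matches Red.

Red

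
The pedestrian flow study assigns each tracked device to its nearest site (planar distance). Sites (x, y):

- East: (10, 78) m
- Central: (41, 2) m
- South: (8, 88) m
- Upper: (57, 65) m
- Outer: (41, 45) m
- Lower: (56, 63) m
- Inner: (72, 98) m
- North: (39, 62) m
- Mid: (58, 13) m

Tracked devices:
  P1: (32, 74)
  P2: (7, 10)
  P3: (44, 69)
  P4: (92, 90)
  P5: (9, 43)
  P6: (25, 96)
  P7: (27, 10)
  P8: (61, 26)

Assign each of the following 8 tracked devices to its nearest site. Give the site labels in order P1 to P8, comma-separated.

North, Central, North, Inner, Outer, South, Central, Mid

P1 → North (d²=193.00)
P2 → Central (d²=1220.00)
P3 → North (d²=74.00)
P4 → Inner (d²=464.00)
P5 → Outer (d²=1028.00)
P6 → South (d²=353.00)
P7 → Central (d²=260.00)
P8 → Mid (d²=178.00)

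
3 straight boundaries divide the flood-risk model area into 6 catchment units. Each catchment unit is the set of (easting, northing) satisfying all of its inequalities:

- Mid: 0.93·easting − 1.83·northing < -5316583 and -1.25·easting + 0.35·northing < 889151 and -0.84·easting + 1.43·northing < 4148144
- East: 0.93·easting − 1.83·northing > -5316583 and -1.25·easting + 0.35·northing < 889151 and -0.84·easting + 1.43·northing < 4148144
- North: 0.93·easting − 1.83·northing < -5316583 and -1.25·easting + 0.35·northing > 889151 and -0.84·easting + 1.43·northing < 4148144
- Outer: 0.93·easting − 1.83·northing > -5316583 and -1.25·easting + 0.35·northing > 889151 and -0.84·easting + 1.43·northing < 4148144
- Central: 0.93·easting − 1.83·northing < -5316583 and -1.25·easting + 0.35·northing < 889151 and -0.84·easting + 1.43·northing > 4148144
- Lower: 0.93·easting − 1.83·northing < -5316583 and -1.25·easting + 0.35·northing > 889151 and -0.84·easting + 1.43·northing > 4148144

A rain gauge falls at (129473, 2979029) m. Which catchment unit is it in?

Central

0.93·129473 − 1.83·2979029 = -5331213.180, which is < -5316583
-1.25·129473 + 0.35·2979029 = 880818.900, which is < 889151
-0.84·129473 + 1.43·2979029 = 4151254.150, which is > 4148144
This sign pattern matches Central.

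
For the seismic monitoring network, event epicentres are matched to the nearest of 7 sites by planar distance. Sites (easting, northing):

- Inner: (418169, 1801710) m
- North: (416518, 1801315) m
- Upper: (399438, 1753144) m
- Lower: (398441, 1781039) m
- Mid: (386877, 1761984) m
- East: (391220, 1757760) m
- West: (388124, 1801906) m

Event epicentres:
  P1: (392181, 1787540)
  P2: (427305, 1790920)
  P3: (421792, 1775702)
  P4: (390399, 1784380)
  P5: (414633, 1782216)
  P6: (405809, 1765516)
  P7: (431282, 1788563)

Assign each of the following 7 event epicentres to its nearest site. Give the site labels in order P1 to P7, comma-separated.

Lower, Inner, Lower, Lower, Lower, Upper, Inner

P1 → Lower (d²=81450601.00)
P2 → Inner (d²=199890596.00)
P3 → Lower (d²=573752770.00)
P4 → Lower (d²=75836045.00)
P5 → Lower (d²=263566193.00)
P6 → Upper (d²=193656025.00)
P7 → Inner (d²=344794378.00)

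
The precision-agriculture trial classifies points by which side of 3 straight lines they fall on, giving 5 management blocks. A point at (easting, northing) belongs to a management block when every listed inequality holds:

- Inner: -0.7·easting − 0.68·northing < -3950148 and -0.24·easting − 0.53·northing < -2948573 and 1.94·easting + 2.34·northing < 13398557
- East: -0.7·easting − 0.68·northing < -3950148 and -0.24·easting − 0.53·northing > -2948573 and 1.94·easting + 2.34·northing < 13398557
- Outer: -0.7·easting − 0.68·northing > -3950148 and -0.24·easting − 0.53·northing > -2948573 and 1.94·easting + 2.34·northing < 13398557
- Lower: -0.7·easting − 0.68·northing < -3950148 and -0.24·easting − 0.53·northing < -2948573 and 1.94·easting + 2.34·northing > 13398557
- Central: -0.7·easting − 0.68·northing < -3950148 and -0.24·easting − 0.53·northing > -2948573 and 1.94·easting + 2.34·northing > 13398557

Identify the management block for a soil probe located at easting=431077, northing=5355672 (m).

-0.7·431077 − 0.68·5355672 = -3943610.860, which is > -3950148
-0.24·431077 − 0.53·5355672 = -2941964.640, which is > -2948573
1.94·431077 + 2.34·5355672 = 13368561.860, which is < 13398557
This sign pattern matches Outer.

Outer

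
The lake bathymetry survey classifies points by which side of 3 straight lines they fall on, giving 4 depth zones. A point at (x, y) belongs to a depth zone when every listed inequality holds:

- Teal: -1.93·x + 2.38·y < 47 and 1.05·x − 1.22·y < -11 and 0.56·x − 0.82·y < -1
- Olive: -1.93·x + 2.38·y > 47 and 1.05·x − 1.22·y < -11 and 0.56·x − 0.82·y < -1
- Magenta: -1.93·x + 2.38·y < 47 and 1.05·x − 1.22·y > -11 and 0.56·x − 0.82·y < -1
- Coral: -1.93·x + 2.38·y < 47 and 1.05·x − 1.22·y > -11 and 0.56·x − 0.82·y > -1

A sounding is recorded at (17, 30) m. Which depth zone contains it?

Teal

-1.93·17 + 2.38·30 = 38.590, which is < 47
1.05·17 − 1.22·30 = -18.750, which is < -11
0.56·17 − 0.82·30 = -15.080, which is < -1
This sign pattern matches Teal.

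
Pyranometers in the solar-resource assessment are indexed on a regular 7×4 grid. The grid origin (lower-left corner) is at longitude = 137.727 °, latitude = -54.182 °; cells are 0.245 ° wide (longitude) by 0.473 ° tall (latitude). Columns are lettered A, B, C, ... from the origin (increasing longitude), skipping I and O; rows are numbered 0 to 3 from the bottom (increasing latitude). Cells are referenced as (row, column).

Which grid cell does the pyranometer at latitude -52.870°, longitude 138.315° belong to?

(2, C)

Column index: ⌊(138.315 − 137.727) / 0.245⌋ = ⌊2.400⌋ = 2 → column C
Row offset from origin: ⌊(-52.870 − -54.182) / 0.473⌋ = ⌊2.774⌋ = 2 → row 2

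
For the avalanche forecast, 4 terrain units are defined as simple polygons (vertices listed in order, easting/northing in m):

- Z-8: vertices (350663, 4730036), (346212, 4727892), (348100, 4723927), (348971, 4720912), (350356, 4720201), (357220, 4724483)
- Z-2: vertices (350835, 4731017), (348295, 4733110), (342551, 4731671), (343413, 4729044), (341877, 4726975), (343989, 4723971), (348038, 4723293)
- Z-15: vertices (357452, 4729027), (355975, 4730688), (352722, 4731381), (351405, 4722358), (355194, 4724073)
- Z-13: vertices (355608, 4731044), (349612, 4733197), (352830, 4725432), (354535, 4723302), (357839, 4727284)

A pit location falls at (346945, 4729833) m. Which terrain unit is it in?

Z-2

Cast a ray rightward from (346945, 4729833). For each polygon, the edges (by vertex number in listed order) whose endpoints lie on opposite sides of northing = 4729833, where each meets that height, and whether that is right or left of the point:
Z-8: 1–2 at easting≈350241.6 (right), 6–1 at easting≈350902.7 (right) → 2 crossings.
Z-2: 3–4 at easting≈343154.1 (left), 7–1 at easting≈350406.3 (right) → 1 crossing.
Z-15: 1–2 at easting≈356735.3 (right), 3–4 at easting≈352496.1 (right) → 2 crossings.
Z-13: 2–3 at easting≈351006.1 (right), 5–1 at easting≈356326.5 (right) → 2 crossings.
Only Z-2 has an odd count, so the point is inside Z-2.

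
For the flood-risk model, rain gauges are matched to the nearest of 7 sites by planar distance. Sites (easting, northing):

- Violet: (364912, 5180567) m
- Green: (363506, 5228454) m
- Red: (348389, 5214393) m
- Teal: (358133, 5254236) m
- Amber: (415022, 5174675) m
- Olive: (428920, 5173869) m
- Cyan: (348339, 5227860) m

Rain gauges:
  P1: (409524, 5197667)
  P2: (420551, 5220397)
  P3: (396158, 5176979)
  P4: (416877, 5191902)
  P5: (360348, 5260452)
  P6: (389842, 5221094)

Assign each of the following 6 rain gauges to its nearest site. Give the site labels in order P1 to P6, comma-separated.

P1 → Amber (d²=558860068.00)
P2 → Amber (d²=2121071125.00)
P3 → Amber (d²=361158912.00)
P4 → Amber (d²=300210554.00)
P5 → Teal (d²=43544881.00)
P6 → Green (d²=747754496.00)

Amber, Amber, Amber, Amber, Teal, Green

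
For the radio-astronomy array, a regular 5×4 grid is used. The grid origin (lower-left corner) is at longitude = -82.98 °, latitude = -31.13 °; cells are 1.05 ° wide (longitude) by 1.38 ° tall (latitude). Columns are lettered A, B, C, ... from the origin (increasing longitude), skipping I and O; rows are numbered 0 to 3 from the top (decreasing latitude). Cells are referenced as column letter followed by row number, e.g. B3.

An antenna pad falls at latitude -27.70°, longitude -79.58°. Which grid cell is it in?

Column index: ⌊(-79.58 − -82.98) / 1.05⌋ = ⌊3.238⌋ = 3 → column D
Row offset from origin: ⌊(-27.70 − -31.13) / 1.38⌋ = ⌊2.486⌋ = 2 → row 1 (counted from top)

D1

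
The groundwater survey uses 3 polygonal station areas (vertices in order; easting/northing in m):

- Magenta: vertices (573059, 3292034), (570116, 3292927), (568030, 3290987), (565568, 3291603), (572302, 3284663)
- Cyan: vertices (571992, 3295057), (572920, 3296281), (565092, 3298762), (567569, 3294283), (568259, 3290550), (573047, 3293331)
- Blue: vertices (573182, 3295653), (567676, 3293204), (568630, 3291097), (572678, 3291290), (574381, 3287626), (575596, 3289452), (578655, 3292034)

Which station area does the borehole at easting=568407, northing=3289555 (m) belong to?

Cast a ray rightward from (568407, 3289555). For each polygon, the edges (by vertex number in listed order) whose endpoints lie on opposite sides of northing = 3289555, where each meets that height, and whether that is right or left of the point:
Magenta: 4–5 at easting≈567555.2 (left), 5–1 at easting≈572804.4 (right) → 1 crossing.
Cyan: no edge straddles that height → 0 crossings.
Blue: 4–5 at easting≈573484.4 (right), 6–7 at easting≈575718.0 (right) → 2 crossings.
Only Magenta has an odd count, so the point is inside Magenta.

Magenta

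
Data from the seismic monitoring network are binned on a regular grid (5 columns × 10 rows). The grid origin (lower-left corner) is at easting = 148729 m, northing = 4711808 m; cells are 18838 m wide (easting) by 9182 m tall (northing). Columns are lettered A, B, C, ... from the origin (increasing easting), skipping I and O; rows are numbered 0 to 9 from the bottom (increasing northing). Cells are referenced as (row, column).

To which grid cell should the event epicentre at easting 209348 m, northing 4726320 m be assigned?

(1, D)

Column index: ⌊(209348 − 148729) / 18838⌋ = ⌊3.218⌋ = 3 → column D
Row offset from origin: ⌊(4726320 − 4711808) / 9182⌋ = ⌊1.580⌋ = 1 → row 1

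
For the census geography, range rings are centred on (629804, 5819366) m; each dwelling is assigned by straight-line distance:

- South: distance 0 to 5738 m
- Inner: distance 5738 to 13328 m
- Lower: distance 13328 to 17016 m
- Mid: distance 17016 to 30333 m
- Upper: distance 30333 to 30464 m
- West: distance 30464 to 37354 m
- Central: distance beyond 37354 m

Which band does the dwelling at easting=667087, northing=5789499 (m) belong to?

Distance = √((667087−629804)² + (5789499−5819366)²) = √(1390022089.000 + 892037689.000) = 47770.909 m.
37354 ≤ 47770.909 < ∞ → Central.

Central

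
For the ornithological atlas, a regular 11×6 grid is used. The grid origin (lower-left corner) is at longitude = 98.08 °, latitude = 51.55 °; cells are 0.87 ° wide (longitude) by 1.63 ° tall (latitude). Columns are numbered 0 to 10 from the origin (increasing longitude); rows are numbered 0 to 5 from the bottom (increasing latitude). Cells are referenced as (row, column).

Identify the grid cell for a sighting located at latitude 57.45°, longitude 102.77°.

(3, 5)

Column index: ⌊(102.77 − 98.08) / 0.87⌋ = ⌊5.391⌋ = 5
Row offset from origin: ⌊(57.45 − 51.55) / 1.63⌋ = ⌊3.620⌋ = 3 → row 3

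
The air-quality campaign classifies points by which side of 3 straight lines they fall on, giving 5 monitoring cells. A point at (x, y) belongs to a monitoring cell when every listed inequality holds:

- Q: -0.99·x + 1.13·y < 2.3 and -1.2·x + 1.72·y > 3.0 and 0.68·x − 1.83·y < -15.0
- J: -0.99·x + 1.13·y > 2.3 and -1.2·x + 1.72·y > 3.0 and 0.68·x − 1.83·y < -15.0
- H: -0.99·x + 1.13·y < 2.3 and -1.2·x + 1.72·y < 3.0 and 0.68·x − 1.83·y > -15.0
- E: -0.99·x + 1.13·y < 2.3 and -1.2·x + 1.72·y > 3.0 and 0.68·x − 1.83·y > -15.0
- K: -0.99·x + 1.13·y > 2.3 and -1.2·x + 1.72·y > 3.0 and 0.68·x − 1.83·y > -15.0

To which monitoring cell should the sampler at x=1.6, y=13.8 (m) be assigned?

-0.99·1.6 + 1.13·13.8 = 14.010, which is > 2.3
-1.2·1.6 + 1.72·13.8 = 21.816, which is > 3.0
0.68·1.6 − 1.83·13.8 = -24.166, which is < -15.0
This sign pattern matches J.

J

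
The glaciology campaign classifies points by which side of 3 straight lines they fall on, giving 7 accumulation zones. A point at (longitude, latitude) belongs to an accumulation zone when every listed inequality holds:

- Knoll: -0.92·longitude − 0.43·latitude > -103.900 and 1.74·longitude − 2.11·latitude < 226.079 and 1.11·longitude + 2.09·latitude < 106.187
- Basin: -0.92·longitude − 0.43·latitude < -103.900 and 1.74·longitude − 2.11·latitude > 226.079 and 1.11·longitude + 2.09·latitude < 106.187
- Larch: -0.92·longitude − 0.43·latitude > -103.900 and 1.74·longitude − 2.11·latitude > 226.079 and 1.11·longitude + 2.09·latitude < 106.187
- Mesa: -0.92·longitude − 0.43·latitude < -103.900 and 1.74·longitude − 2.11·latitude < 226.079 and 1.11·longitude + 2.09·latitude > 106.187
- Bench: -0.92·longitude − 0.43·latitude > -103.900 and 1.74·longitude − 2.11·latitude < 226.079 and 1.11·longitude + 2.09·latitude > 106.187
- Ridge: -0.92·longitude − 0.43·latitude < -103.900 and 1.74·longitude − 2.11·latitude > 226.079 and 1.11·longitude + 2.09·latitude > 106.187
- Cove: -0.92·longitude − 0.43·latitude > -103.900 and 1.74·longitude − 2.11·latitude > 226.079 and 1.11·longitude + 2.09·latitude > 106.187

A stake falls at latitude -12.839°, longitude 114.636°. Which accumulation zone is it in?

-0.92·114.636 − 0.43·-12.839 = -99.944, which is > -103.900
1.74·114.636 − 2.11·-12.839 = 226.557, which is > 226.079
1.11·114.636 + 2.09·-12.839 = 100.412, which is < 106.187
This sign pattern matches Larch.

Larch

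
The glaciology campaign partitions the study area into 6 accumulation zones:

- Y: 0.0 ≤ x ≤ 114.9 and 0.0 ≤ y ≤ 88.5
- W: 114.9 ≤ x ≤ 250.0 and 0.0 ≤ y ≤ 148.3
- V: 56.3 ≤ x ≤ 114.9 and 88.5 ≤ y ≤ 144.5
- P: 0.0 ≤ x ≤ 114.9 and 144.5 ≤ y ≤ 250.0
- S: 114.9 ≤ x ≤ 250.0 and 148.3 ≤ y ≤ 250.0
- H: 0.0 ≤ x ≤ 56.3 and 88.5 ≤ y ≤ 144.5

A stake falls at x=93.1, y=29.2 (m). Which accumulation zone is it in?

Y

The point has x = 93.1 and y = 29.2.
Only Y satisfies 0.0 ≤ x ≤ 114.9 and 0.0 ≤ y ≤ 88.5.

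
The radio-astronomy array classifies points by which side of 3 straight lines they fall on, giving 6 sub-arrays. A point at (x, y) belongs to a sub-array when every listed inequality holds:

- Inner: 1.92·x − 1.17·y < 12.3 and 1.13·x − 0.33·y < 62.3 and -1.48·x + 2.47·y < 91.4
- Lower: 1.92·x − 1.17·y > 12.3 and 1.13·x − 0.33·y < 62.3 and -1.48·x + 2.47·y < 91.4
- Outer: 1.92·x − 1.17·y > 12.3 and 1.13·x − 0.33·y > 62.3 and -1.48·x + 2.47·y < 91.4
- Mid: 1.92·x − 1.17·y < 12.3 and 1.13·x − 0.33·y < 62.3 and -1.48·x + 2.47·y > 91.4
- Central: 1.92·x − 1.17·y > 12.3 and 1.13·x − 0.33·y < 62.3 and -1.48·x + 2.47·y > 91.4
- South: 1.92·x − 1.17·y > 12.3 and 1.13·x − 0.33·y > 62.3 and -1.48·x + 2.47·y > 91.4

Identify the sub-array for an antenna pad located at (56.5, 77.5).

Central

1.92·56.5 − 1.17·77.5 = 17.805, which is > 12.3
1.13·56.5 − 0.33·77.5 = 38.270, which is < 62.3
-1.48·56.5 + 2.47·77.5 = 107.805, which is > 91.4
This sign pattern matches Central.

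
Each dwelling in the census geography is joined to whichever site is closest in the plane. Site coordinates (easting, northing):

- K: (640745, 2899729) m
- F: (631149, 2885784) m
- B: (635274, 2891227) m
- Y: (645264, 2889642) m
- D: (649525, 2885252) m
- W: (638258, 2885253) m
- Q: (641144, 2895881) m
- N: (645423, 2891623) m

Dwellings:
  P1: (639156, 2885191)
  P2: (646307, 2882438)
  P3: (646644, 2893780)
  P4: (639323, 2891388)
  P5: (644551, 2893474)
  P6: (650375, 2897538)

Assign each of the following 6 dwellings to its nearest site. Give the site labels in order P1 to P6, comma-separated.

P1 → W (d²=810248.00)
P2 → D (d²=18274120.00)
P3 → N (d²=6143490.00)
P4 → B (d²=16420322.00)
P5 → N (d²=4186585.00)
P6 → N (d²=59509529.00)

W, D, N, B, N, N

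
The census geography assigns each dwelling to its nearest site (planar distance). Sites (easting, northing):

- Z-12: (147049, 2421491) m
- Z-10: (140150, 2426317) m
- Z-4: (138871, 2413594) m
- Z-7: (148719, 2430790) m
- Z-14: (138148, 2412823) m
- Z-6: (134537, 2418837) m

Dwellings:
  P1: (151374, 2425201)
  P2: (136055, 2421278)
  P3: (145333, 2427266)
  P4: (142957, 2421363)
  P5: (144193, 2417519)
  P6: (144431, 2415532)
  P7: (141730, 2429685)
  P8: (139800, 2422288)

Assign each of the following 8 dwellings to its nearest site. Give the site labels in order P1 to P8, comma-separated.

P1 → Z-12 (d²=32469725.00)
P2 → Z-6 (d²=8262805.00)
P3 → Z-7 (d²=23883572.00)
P4 → Z-12 (d²=16760848.00)
P5 → Z-12 (d²=23933520.00)
P6 → Z-4 (d²=34669444.00)
P7 → Z-10 (d²=13839824.00)
P8 → Z-10 (d²=16355341.00)

Z-12, Z-6, Z-7, Z-12, Z-12, Z-4, Z-10, Z-10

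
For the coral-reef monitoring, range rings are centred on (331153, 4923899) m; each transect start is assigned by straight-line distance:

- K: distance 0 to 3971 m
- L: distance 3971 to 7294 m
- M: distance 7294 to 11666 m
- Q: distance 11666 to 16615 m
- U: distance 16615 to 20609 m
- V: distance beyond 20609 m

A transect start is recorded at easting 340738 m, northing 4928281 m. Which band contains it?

M

Distance = √((340738−331153)² + (4928281−4923899)²) = √(91872225.000 + 19201924.000) = 10539.172 m.
7294 ≤ 10539.172 < 11666 → M.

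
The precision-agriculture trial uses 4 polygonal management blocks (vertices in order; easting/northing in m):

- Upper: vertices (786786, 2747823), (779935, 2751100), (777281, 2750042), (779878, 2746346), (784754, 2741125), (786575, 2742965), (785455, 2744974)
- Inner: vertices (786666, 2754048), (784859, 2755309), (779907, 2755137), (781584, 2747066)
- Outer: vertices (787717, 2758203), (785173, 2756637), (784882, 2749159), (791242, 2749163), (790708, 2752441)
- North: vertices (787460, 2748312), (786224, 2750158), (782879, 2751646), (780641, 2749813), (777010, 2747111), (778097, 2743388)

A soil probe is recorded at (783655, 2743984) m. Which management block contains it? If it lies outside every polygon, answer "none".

Upper

Cast a ray rightward from (783655, 2743984). For each polygon, the edges (by vertex number in listed order) whose endpoints lie on opposite sides of northing = 2743984, where each meets that height, and whether that is right or left of the point:
Upper: 4–5 at easting≈782083.9 (left), 6–7 at easting≈786006.9 (right) → 1 crossing.
Inner: no edge straddles that height → 0 crossings.
Outer: no edge straddles that height → 0 crossings.
North: 5–6 at easting≈777923.0 (left), 6–1 at easting≈779230.3 (left) → 0 crossings.
Only Upper has an odd count, so the point is inside Upper.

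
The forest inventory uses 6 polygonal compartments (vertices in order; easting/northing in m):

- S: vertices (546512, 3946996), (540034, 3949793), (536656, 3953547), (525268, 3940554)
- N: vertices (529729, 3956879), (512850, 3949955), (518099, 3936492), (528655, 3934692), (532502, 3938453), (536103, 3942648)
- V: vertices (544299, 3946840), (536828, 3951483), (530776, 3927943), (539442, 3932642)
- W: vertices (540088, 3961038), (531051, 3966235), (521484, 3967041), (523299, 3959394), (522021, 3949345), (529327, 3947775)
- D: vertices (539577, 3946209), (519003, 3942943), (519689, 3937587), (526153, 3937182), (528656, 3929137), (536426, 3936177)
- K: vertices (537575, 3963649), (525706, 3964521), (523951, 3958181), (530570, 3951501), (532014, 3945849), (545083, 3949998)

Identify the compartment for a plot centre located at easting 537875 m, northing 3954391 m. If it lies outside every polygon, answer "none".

Cast a ray rightward from (537875, 3954391). For each polygon, the edges (by vertex number in listed order) whose endpoints lie on opposite sides of northing = 3954391, where each meets that height, and whether that is right or left of the point:
S: no edge straddles that height → 0 crossings.
N: 1–2 at easting≈523663.9 (left), 6–1 at easting≈530843.4 (left) → 0 crossings.
V: no edge straddles that height → 0 crossings.
W: 4–5 at easting≈522662.7 (left), 6–1 at easting≈534694.9 (left) → 0 crossings.
D: no edge straddles that height → 0 crossings.
K: 3–4 at easting≈527706.4 (left), 6–1 at easting≈542666.9 (right) → 1 crossing.
Only K has an odd count, so the point is inside K.

K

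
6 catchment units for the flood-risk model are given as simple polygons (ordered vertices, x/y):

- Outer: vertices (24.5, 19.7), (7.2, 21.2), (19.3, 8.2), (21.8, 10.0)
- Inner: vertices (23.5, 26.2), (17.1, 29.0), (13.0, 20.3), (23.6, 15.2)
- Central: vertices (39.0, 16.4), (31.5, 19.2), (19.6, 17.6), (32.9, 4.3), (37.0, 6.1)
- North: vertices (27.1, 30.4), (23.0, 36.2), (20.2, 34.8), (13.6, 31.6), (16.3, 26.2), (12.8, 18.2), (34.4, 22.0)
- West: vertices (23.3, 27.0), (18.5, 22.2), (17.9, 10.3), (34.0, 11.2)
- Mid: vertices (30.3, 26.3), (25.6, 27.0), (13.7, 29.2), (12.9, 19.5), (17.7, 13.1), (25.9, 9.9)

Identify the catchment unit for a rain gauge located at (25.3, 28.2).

Cast a ray rightward from (25.3, 28.2). For each polygon, the edges (by vertex number in listed order) whose endpoints lie on opposite sides of y = 28.2, where each meets that height, and whether that is right or left of the point:
Outer: no edge straddles that height → 0 crossings.
Inner: 1–2 at x≈18.93 (left), 2–3 at x≈16.72 (left) → 0 crossings.
Central: no edge straddles that height → 0 crossings.
North: 4–5 at x≈15.30 (left), 7–1 at x≈29.01 (right) → 1 crossing.
West: no edge straddles that height → 0 crossings.
Mid: 2–3 at x≈19.11 (left), 3–4 at x≈13.62 (left) → 0 crossings.
Only North has an odd count, so the point is inside North.

North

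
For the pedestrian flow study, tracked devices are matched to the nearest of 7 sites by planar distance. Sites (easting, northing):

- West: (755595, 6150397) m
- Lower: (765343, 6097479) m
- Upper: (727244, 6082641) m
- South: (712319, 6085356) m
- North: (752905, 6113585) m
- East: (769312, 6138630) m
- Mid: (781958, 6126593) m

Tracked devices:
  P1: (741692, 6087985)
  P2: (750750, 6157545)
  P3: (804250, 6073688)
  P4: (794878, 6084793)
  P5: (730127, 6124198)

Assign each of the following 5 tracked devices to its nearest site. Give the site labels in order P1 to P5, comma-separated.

P1 → Upper (d²=237303040.00)
P2 → West (d²=74567929.00)
P3 → Lower (d²=2079766330.00)
P4 → Lower (d²=1033250821.00)
P5 → North (d²=631473053.00)

Upper, West, Lower, Lower, North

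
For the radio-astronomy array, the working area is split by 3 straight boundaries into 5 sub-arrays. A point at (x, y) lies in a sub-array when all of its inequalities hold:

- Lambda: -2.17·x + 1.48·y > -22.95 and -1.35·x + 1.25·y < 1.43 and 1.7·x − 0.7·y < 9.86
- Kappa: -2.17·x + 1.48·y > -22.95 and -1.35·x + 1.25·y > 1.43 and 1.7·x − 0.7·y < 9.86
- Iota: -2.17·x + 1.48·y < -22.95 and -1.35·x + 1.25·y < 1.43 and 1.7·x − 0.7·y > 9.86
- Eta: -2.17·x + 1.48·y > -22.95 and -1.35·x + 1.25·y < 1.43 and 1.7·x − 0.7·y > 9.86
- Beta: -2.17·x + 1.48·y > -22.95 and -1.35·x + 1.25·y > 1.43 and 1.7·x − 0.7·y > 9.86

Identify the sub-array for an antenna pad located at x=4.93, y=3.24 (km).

-2.17·4.93 + 1.48·3.24 = -5.903, which is > -22.95
-1.35·4.93 + 1.25·3.24 = -2.605, which is < 1.43
1.7·4.93 − 0.7·3.24 = 6.113, which is < 9.86
This sign pattern matches Lambda.

Lambda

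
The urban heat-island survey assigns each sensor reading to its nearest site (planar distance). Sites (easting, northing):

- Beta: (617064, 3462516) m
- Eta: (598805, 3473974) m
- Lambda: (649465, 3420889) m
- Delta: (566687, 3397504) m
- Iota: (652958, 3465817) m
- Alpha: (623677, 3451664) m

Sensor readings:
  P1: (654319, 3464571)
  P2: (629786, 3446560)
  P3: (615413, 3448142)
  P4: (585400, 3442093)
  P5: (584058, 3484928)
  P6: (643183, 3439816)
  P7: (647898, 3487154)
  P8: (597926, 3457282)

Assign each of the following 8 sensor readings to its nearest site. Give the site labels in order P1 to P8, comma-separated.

P1 → Iota (d²=3404837.00)
P2 → Alpha (d²=63370697.00)
P3 → Alpha (d²=80698180.00)
P4 → Eta (d²=1196092186.00)
P5 → Eta (d²=337464125.00)
P6 → Lambda (d²=397694853.00)
P7 → Iota (d²=480871169.00)
P8 → Eta (d²=279395505.00)

Iota, Alpha, Alpha, Eta, Eta, Lambda, Iota, Eta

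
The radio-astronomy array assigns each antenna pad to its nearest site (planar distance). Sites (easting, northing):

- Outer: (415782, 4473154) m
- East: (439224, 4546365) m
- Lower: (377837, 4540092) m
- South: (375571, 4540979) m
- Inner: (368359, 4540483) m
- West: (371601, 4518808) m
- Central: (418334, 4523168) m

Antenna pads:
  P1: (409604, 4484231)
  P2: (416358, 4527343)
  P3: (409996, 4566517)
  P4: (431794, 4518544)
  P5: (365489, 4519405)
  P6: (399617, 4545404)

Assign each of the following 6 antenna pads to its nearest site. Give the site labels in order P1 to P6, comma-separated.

P1 → Outer (d²=160867613.00)
P2 → Central (d²=21335201.00)
P3 → East (d²=1260379088.00)
P4 → Central (d²=202552976.00)
P5 → West (d²=37712953.00)
P6 → Lower (d²=502585744.00)

Outer, Central, East, Central, West, Lower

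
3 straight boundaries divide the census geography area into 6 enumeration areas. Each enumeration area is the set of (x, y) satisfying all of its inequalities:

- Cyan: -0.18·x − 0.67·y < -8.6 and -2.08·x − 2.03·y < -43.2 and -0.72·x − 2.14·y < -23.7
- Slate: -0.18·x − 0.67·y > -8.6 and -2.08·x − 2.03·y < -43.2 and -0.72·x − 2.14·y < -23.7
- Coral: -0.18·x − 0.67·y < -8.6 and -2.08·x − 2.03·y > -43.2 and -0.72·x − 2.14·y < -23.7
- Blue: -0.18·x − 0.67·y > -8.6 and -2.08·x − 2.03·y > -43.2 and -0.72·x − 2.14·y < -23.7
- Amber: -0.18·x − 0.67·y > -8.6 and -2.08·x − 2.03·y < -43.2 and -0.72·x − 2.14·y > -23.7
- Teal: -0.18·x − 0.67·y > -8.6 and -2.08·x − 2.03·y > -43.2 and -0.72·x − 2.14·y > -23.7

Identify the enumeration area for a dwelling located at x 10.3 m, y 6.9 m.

Teal

-0.18·10.3 − 0.67·6.9 = -6.477, which is > -8.6
-2.08·10.3 − 2.03·6.9 = -35.431, which is > -43.2
-0.72·10.3 − 2.14·6.9 = -22.182, which is > -23.7
This sign pattern matches Teal.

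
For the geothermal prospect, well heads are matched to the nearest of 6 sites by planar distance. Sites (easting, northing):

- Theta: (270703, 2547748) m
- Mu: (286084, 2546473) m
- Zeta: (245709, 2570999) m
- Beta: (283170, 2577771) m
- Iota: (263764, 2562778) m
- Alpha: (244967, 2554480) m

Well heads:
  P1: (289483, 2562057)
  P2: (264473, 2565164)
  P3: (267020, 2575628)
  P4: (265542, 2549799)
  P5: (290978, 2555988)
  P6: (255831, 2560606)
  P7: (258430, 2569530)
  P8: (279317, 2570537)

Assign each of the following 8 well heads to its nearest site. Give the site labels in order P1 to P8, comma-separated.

Mu, Iota, Iota, Theta, Mu, Iota, Iota, Beta

P1 → Mu (d²=254414257.00)
P2 → Iota (d²=6195677.00)
P3 → Iota (d²=175724036.00)
P4 → Theta (d²=30842522.00)
P5 → Mu (d²=114486461.00)
P6 → Iota (d²=67650073.00)
P7 → Iota (d²=74041060.00)
P8 → Beta (d²=67176365.00)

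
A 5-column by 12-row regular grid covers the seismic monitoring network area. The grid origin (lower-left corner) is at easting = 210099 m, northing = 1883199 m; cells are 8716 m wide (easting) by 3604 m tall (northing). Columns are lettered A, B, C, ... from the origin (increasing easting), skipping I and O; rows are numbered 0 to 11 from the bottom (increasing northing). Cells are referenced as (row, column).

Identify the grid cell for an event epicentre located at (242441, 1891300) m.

(2, D)

Column index: ⌊(242441 − 210099) / 8716⌋ = ⌊3.711⌋ = 3 → column D
Row offset from origin: ⌊(1891300 − 1883199) / 3604⌋ = ⌊2.248⌋ = 2 → row 2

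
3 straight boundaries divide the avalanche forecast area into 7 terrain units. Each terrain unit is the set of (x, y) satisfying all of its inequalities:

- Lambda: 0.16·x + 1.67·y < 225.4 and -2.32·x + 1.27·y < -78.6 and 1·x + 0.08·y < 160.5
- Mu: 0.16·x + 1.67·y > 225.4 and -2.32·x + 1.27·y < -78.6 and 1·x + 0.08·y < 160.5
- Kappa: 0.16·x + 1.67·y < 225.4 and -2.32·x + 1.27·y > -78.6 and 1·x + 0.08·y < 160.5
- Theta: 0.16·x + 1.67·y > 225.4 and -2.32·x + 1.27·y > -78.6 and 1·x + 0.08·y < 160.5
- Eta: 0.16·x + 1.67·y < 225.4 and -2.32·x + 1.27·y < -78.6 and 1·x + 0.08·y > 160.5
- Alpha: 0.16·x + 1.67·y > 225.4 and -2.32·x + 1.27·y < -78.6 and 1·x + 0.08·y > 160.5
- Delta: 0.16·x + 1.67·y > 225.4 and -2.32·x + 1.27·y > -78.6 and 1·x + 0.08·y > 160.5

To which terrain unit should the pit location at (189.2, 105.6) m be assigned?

Eta

0.16·189.2 + 1.67·105.6 = 206.624, which is < 225.4
-2.32·189.2 + 1.27·105.6 = -304.832, which is < -78.6
1·189.2 + 0.08·105.6 = 197.648, which is > 160.5
This sign pattern matches Eta.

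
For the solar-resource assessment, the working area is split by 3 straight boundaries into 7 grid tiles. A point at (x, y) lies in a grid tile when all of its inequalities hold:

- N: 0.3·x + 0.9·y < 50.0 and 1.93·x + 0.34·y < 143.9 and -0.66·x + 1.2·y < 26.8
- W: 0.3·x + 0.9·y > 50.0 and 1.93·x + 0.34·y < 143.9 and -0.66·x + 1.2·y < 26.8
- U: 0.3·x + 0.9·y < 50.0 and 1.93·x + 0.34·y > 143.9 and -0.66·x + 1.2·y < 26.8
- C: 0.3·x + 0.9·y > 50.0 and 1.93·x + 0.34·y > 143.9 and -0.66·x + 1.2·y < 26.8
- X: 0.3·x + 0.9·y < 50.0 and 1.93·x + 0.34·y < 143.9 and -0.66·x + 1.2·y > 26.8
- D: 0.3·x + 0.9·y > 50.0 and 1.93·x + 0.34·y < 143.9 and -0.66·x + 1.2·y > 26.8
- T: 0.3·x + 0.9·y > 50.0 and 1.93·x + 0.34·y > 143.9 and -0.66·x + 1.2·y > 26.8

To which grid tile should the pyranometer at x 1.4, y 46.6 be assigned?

0.3·1.4 + 0.9·46.6 = 42.360, which is < 50.0
1.93·1.4 + 0.34·46.6 = 18.546, which is < 143.9
-0.66·1.4 + 1.2·46.6 = 54.996, which is > 26.8
This sign pattern matches X.

X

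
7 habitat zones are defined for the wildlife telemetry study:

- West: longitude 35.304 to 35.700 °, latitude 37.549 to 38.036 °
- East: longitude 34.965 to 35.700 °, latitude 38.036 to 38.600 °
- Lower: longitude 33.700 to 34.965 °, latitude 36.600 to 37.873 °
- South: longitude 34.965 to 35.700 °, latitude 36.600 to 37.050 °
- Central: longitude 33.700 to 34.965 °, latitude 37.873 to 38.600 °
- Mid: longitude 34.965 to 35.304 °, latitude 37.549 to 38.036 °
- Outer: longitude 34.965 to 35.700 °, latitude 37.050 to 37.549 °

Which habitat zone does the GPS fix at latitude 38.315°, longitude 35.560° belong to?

The point has longitude = 35.560 and latitude = 38.315.
Only East satisfies 34.965 ≤ longitude ≤ 35.700 and 38.036 ≤ latitude ≤ 38.600.

East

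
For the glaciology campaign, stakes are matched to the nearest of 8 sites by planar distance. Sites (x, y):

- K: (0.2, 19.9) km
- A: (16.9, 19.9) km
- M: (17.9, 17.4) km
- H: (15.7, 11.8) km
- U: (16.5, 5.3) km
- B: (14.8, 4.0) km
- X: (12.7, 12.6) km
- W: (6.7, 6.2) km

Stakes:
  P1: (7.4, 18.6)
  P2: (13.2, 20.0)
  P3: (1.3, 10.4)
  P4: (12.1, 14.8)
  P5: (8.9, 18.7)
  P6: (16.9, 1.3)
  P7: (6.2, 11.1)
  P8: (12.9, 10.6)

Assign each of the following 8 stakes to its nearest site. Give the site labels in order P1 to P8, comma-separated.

P1 → K (d²=53.53)
P2 → A (d²=13.70)
P3 → W (d²=46.80)
P4 → X (d²=5.20)
P5 → X (d²=51.65)
P6 → B (d²=11.70)
P7 → W (d²=24.26)
P8 → X (d²=4.04)

K, A, W, X, X, B, W, X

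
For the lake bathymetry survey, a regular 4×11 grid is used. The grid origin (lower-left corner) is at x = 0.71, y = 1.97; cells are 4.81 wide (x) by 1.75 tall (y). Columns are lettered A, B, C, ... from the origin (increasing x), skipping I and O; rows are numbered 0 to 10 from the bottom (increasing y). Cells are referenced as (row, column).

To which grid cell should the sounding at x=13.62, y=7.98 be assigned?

Column index: ⌊(13.62 − 0.71) / 4.81⌋ = ⌊2.684⌋ = 2 → column C
Row offset from origin: ⌊(7.98 − 1.97) / 1.75⌋ = ⌊3.434⌋ = 3 → row 3

(3, C)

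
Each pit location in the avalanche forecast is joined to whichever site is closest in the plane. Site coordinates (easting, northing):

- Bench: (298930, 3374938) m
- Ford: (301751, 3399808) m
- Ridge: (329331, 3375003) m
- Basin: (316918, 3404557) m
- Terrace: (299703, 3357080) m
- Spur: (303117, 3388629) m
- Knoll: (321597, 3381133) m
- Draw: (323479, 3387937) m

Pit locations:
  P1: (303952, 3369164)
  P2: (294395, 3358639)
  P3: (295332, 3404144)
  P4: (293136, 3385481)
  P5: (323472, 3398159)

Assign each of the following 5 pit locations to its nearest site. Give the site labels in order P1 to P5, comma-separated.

Bench, Terrace, Ford, Spur, Basin

P1 → Bench (d²=58559560.00)
P2 → Terrace (d²=30605345.00)
P3 → Ford (d²=60004457.00)
P4 → Spur (d²=109530265.00)
P5 → Basin (d²=83889320.00)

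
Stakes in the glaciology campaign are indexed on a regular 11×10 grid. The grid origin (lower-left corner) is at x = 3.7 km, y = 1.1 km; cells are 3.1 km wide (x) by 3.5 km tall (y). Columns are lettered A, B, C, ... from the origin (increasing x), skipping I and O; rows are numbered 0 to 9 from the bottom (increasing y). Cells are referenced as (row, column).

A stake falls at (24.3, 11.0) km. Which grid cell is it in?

(2, G)

Column index: ⌊(24.3 − 3.7) / 3.1⌋ = ⌊6.645⌋ = 6 → column G
Row offset from origin: ⌊(11.0 − 1.1) / 3.5⌋ = ⌊2.829⌋ = 2 → row 2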